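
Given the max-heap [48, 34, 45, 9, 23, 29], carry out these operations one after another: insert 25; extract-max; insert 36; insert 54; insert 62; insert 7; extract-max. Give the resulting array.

insert 25:
  append 25 at index 6 → [48, 34, 45, 9, 23, 29, 25] (no swap needed)
extract-max → returns 48:
  remove root 48; move last element 25 to root → [25, 34, 45, 9, 23, 29]
  25 vs larger child 45 at index 2, swap → [45, 34, 25, 9, 23, 29]
  25 vs only child 29 at index 5, swap → [45, 34, 29, 9, 23, 25]
insert 36:
  append 36 at index 6 → [45, 34, 29, 9, 23, 25, 36]
  36 > parent 29 at index 2, swap → [45, 34, 36, 9, 23, 25, 29]
insert 54:
  append 54 at index 7 → [45, 34, 36, 9, 23, 25, 29, 54]
  54 > parent 9 at index 3, swap → [45, 34, 36, 54, 23, 25, 29, 9]
  54 > parent 34 at index 1, swap → [45, 54, 36, 34, 23, 25, 29, 9]
  54 > parent 45 at index 0, swap → [54, 45, 36, 34, 23, 25, 29, 9]
insert 62:
  append 62 at index 8 → [54, 45, 36, 34, 23, 25, 29, 9, 62]
  62 > parent 34 at index 3, swap → [54, 45, 36, 62, 23, 25, 29, 9, 34]
  62 > parent 45 at index 1, swap → [54, 62, 36, 45, 23, 25, 29, 9, 34]
  62 > parent 54 at index 0, swap → [62, 54, 36, 45, 23, 25, 29, 9, 34]
insert 7:
  append 7 at index 9 → [62, 54, 36, 45, 23, 25, 29, 9, 34, 7] (no swap needed)
extract-max → returns 62:
  remove root 62; move last element 7 to root → [7, 54, 36, 45, 23, 25, 29, 9, 34]
  7 vs larger child 54 at index 1, swap → [54, 7, 36, 45, 23, 25, 29, 9, 34]
  7 vs larger child 45 at index 3, swap → [54, 45, 36, 7, 23, 25, 29, 9, 34]
  7 vs larger child 34 at index 8, swap → [54, 45, 36, 34, 23, 25, 29, 9, 7]

[54, 45, 36, 34, 23, 25, 29, 9, 7]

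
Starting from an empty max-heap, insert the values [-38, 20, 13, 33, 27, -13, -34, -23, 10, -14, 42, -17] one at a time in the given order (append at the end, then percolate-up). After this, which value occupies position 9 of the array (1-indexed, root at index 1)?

-23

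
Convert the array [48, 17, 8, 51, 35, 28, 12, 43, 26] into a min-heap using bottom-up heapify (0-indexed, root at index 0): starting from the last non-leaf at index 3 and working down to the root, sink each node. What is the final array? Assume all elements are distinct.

sift down from index 3:
  51 vs smaller child 26 at index 8, swap → [48, 17, 8, 26, 35, 28, 12, 43, 51]
sift down from index 2: already satisfies heap property
sift down from index 1: already satisfies heap property
sift down from index 0:
  48 vs smaller child 8 at index 2, swap → [8, 17, 48, 26, 35, 28, 12, 43, 51]
  48 vs smaller child 12 at index 6, swap → [8, 17, 12, 26, 35, 28, 48, 43, 51]

[8, 17, 12, 26, 35, 28, 48, 43, 51]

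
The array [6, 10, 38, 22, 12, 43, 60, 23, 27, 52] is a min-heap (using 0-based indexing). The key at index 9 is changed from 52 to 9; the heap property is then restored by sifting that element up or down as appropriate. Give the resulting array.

set index 9 from 52 to 9 → [6, 10, 38, 22, 12, 43, 60, 23, 27, 9]
9 < parent 12 at index 4, swap → [6, 10, 38, 22, 9, 43, 60, 23, 27, 12]
9 < parent 10 at index 1, swap → [6, 9, 38, 22, 10, 43, 60, 23, 27, 12]

[6, 9, 38, 22, 10, 43, 60, 23, 27, 12]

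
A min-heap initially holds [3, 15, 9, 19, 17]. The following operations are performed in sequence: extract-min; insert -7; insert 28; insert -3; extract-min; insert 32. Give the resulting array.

[-3, 9, 17, 19, 15, 28, 32]

extract-min → returns 3:
  remove root 3; move last element 17 to root → [17, 15, 9, 19]
  17 vs smaller child 9 at index 2, swap → [9, 15, 17, 19]
insert -7:
  append -7 at index 4 → [9, 15, 17, 19, -7]
  -7 < parent 15 at index 1, swap → [9, -7, 17, 19, 15]
  -7 < parent 9 at index 0, swap → [-7, 9, 17, 19, 15]
insert 28:
  append 28 at index 5 → [-7, 9, 17, 19, 15, 28] (no swap needed)
insert -3:
  append -3 at index 6 → [-7, 9, 17, 19, 15, 28, -3]
  -3 < parent 17 at index 2, swap → [-7, 9, -3, 19, 15, 28, 17]
extract-min → returns -7:
  remove root -7; move last element 17 to root → [17, 9, -3, 19, 15, 28]
  17 vs smaller child -3 at index 2, swap → [-3, 9, 17, 19, 15, 28]
insert 32:
  append 32 at index 6 → [-3, 9, 17, 19, 15, 28, 32] (no swap needed)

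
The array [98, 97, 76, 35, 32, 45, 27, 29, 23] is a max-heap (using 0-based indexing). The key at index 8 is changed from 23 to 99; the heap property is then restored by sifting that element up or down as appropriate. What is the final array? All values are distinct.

set index 8 from 23 to 99 → [98, 97, 76, 35, 32, 45, 27, 29, 99]
99 > parent 35 at index 3, swap → [98, 97, 76, 99, 32, 45, 27, 29, 35]
99 > parent 97 at index 1, swap → [98, 99, 76, 97, 32, 45, 27, 29, 35]
99 > parent 98 at index 0, swap → [99, 98, 76, 97, 32, 45, 27, 29, 35]

[99, 98, 76, 97, 32, 45, 27, 29, 35]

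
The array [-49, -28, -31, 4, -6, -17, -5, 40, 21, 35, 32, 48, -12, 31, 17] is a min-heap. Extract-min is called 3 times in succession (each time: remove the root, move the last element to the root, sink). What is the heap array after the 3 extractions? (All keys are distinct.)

extract-min #1 returns -49:
  remove root -49; move last element 17 to root → [17, -28, -31, 4, -6, -17, -5, 40, 21, 35, 32, 48, -12, 31]
  17 vs smaller child -31 at index 2, swap → [-31, -28, 17, 4, -6, -17, -5, 40, 21, 35, 32, 48, -12, 31]
  17 vs smaller child -17 at index 5, swap → [-31, -28, -17, 4, -6, 17, -5, 40, 21, 35, 32, 48, -12, 31]
  17 vs smaller child -12 at index 12, swap → [-31, -28, -17, 4, -6, -12, -5, 40, 21, 35, 32, 48, 17, 31]
extract-min #2 returns -31:
  remove root -31; move last element 31 to root → [31, -28, -17, 4, -6, -12, -5, 40, 21, 35, 32, 48, 17]
  31 vs smaller child -28 at index 1, swap → [-28, 31, -17, 4, -6, -12, -5, 40, 21, 35, 32, 48, 17]
  31 vs smaller child -6 at index 4, swap → [-28, -6, -17, 4, 31, -12, -5, 40, 21, 35, 32, 48, 17]
extract-min #3 returns -28:
  remove root -28; move last element 17 to root → [17, -6, -17, 4, 31, -12, -5, 40, 21, 35, 32, 48]
  17 vs smaller child -17 at index 2, swap → [-17, -6, 17, 4, 31, -12, -5, 40, 21, 35, 32, 48]
  17 vs smaller child -12 at index 5, swap → [-17, -6, -12, 4, 31, 17, -5, 40, 21, 35, 32, 48]

[-17, -6, -12, 4, 31, 17, -5, 40, 21, 35, 32, 48]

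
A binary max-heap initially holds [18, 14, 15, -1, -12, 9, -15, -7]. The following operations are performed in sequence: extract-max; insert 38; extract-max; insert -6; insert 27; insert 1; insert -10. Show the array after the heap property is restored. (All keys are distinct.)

[27, 15, 9, 14, 1, -7, -15, -6, -1, -12, -10]

extract-max → returns 18:
  remove root 18; move last element -7 to root → [-7, 14, 15, -1, -12, 9, -15]
  -7 vs larger child 15 at index 2, swap → [15, 14, -7, -1, -12, 9, -15]
  -7 vs larger child 9 at index 5, swap → [15, 14, 9, -1, -12, -7, -15]
insert 38:
  append 38 at index 7 → [15, 14, 9, -1, -12, -7, -15, 38]
  38 > parent -1 at index 3, swap → [15, 14, 9, 38, -12, -7, -15, -1]
  38 > parent 14 at index 1, swap → [15, 38, 9, 14, -12, -7, -15, -1]
  38 > parent 15 at index 0, swap → [38, 15, 9, 14, -12, -7, -15, -1]
extract-max → returns 38:
  remove root 38; move last element -1 to root → [-1, 15, 9, 14, -12, -7, -15]
  -1 vs larger child 15 at index 1, swap → [15, -1, 9, 14, -12, -7, -15]
  -1 vs larger child 14 at index 3, swap → [15, 14, 9, -1, -12, -7, -15]
insert -6:
  append -6 at index 7 → [15, 14, 9, -1, -12, -7, -15, -6] (no swap needed)
insert 27:
  append 27 at index 8 → [15, 14, 9, -1, -12, -7, -15, -6, 27]
  27 > parent -1 at index 3, swap → [15, 14, 9, 27, -12, -7, -15, -6, -1]
  27 > parent 14 at index 1, swap → [15, 27, 9, 14, -12, -7, -15, -6, -1]
  27 > parent 15 at index 0, swap → [27, 15, 9, 14, -12, -7, -15, -6, -1]
insert 1:
  append 1 at index 9 → [27, 15, 9, 14, -12, -7, -15, -6, -1, 1]
  1 > parent -12 at index 4, swap → [27, 15, 9, 14, 1, -7, -15, -6, -1, -12]
insert -10:
  append -10 at index 10 → [27, 15, 9, 14, 1, -7, -15, -6, -1, -12, -10] (no swap needed)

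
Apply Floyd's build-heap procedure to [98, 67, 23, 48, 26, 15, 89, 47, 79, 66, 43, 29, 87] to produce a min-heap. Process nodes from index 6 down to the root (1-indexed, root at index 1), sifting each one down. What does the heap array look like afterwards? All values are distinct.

sift down from index 6: already satisfies heap property
sift down from index 5: already satisfies heap property
sift down from index 4:
  48 vs smaller child 47 at index 8, swap → [98, 67, 23, 47, 26, 15, 89, 48, 79, 66, 43, 29, 87]
sift down from index 3:
  23 vs smaller child 15 at index 6, swap → [98, 67, 15, 47, 26, 23, 89, 48, 79, 66, 43, 29, 87]
sift down from index 2:
  67 vs smaller child 26 at index 5, swap → [98, 26, 15, 47, 67, 23, 89, 48, 79, 66, 43, 29, 87]
  67 vs smaller child 43 at index 11, swap → [98, 26, 15, 47, 43, 23, 89, 48, 79, 66, 67, 29, 87]
sift down from index 1:
  98 vs smaller child 15 at index 3, swap → [15, 26, 98, 47, 43, 23, 89, 48, 79, 66, 67, 29, 87]
  98 vs smaller child 23 at index 6, swap → [15, 26, 23, 47, 43, 98, 89, 48, 79, 66, 67, 29, 87]
  98 vs smaller child 29 at index 12, swap → [15, 26, 23, 47, 43, 29, 89, 48, 79, 66, 67, 98, 87]

[15, 26, 23, 47, 43, 29, 89, 48, 79, 66, 67, 98, 87]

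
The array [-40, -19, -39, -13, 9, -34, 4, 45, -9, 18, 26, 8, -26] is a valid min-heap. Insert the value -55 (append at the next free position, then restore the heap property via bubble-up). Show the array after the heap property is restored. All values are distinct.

[-55, -19, -40, -13, 9, -34, -39, 45, -9, 18, 26, 8, -26, 4]

append -55 at index 13 → [-40, -19, -39, -13, 9, -34, 4, 45, -9, 18, 26, 8, -26, -55]
-55 < parent 4 at index 6, swap → [-40, -19, -39, -13, 9, -34, -55, 45, -9, 18, 26, 8, -26, 4]
-55 < parent -39 at index 2, swap → [-40, -19, -55, -13, 9, -34, -39, 45, -9, 18, 26, 8, -26, 4]
-55 < parent -40 at index 0, swap → [-55, -19, -40, -13, 9, -34, -39, 45, -9, 18, 26, 8, -26, 4]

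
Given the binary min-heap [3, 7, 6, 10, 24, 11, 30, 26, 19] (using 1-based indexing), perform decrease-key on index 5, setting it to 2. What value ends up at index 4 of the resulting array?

10

set index 5 from 24 to 2 → [3, 7, 6, 10, 2, 11, 30, 26, 19]
2 < parent 7 at index 2, swap → [3, 2, 6, 10, 7, 11, 30, 26, 19]
2 < parent 3 at index 1, swap → [2, 3, 6, 10, 7, 11, 30, 26, 19]
resulting array: [2, 3, 6, 10, 7, 11, 30, 26, 19]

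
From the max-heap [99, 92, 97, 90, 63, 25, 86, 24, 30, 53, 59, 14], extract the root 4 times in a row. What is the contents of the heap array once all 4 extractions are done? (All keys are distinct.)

extract-max #1 returns 99:
  remove root 99; move last element 14 to root → [14, 92, 97, 90, 63, 25, 86, 24, 30, 53, 59]
  14 vs larger child 97 at index 2, swap → [97, 92, 14, 90, 63, 25, 86, 24, 30, 53, 59]
  14 vs larger child 86 at index 6, swap → [97, 92, 86, 90, 63, 25, 14, 24, 30, 53, 59]
extract-max #2 returns 97:
  remove root 97; move last element 59 to root → [59, 92, 86, 90, 63, 25, 14, 24, 30, 53]
  59 vs larger child 92 at index 1, swap → [92, 59, 86, 90, 63, 25, 14, 24, 30, 53]
  59 vs larger child 90 at index 3, swap → [92, 90, 86, 59, 63, 25, 14, 24, 30, 53]
extract-max #3 returns 92:
  remove root 92; move last element 53 to root → [53, 90, 86, 59, 63, 25, 14, 24, 30]
  53 vs larger child 90 at index 1, swap → [90, 53, 86, 59, 63, 25, 14, 24, 30]
  53 vs larger child 63 at index 4, swap → [90, 63, 86, 59, 53, 25, 14, 24, 30]
extract-max #4 returns 90:
  remove root 90; move last element 30 to root → [30, 63, 86, 59, 53, 25, 14, 24]
  30 vs larger child 86 at index 2, swap → [86, 63, 30, 59, 53, 25, 14, 24]

[86, 63, 30, 59, 53, 25, 14, 24]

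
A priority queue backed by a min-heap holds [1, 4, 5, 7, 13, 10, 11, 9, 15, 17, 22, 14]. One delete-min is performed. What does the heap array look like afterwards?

[4, 7, 5, 9, 13, 10, 11, 14, 15, 17, 22]

remove root 1; move last element 14 to root → [14, 4, 5, 7, 13, 10, 11, 9, 15, 17, 22]
14 vs smaller child 4 at index 1, swap → [4, 14, 5, 7, 13, 10, 11, 9, 15, 17, 22]
14 vs smaller child 7 at index 3, swap → [4, 7, 5, 14, 13, 10, 11, 9, 15, 17, 22]
14 vs smaller child 9 at index 7, swap → [4, 7, 5, 9, 13, 10, 11, 14, 15, 17, 22]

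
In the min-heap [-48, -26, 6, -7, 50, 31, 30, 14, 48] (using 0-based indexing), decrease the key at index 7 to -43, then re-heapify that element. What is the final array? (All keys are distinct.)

[-48, -43, 6, -26, 50, 31, 30, -7, 48]

set index 7 from 14 to -43 → [-48, -26, 6, -7, 50, 31, 30, -43, 48]
-43 < parent -7 at index 3, swap → [-48, -26, 6, -43, 50, 31, 30, -7, 48]
-43 < parent -26 at index 1, swap → [-48, -43, 6, -26, 50, 31, 30, -7, 48]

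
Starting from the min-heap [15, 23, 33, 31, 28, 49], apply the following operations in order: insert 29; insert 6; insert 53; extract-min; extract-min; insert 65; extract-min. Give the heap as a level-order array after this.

[28, 31, 29, 65, 53, 49, 33]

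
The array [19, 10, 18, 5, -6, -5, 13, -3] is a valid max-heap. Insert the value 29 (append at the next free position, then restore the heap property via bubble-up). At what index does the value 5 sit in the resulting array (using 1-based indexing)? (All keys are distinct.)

append 29 at index 9 → [19, 10, 18, 5, -6, -5, 13, -3, 29]
29 > parent 5 at index 4, swap → [19, 10, 18, 29, -6, -5, 13, -3, 5]
29 > parent 10 at index 2, swap → [19, 29, 18, 10, -6, -5, 13, -3, 5]
29 > parent 19 at index 1, swap → [29, 19, 18, 10, -6, -5, 13, -3, 5]
resulting array: [29, 19, 18, 10, -6, -5, 13, -3, 5]

9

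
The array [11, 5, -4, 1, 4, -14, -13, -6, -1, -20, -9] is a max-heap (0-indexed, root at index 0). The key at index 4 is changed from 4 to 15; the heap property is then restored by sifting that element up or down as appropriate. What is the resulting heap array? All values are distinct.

[15, 11, -4, 1, 5, -14, -13, -6, -1, -20, -9]

set index 4 from 4 to 15 → [11, 5, -4, 1, 15, -14, -13, -6, -1, -20, -9]
15 > parent 5 at index 1, swap → [11, 15, -4, 1, 5, -14, -13, -6, -1, -20, -9]
15 > parent 11 at index 0, swap → [15, 11, -4, 1, 5, -14, -13, -6, -1, -20, -9]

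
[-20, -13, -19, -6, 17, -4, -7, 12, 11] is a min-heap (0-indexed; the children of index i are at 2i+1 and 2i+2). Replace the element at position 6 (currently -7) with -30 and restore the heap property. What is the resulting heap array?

set index 6 from -7 to -30 → [-20, -13, -19, -6, 17, -4, -30, 12, 11]
-30 < parent -19 at index 2, swap → [-20, -13, -30, -6, 17, -4, -19, 12, 11]
-30 < parent -20 at index 0, swap → [-30, -13, -20, -6, 17, -4, -19, 12, 11]

[-30, -13, -20, -6, 17, -4, -19, 12, 11]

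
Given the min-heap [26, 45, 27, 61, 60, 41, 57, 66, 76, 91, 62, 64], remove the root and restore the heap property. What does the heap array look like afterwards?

remove root 26; move last element 64 to root → [64, 45, 27, 61, 60, 41, 57, 66, 76, 91, 62]
64 vs smaller child 27 at index 2, swap → [27, 45, 64, 61, 60, 41, 57, 66, 76, 91, 62]
64 vs smaller child 41 at index 5, swap → [27, 45, 41, 61, 60, 64, 57, 66, 76, 91, 62]

[27, 45, 41, 61, 60, 64, 57, 66, 76, 91, 62]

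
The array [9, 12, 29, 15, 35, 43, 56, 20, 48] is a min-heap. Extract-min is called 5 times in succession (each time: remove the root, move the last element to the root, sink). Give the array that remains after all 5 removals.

[35, 48, 43, 56]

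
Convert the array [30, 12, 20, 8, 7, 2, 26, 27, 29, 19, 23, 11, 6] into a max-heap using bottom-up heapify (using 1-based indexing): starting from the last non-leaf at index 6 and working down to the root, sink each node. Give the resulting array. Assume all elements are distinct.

[30, 29, 26, 27, 23, 11, 20, 12, 8, 19, 7, 2, 6]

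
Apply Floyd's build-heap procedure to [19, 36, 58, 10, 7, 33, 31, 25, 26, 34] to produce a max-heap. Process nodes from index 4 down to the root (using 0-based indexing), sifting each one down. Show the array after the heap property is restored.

sift down from index 4:
  7 vs only child 34 at index 9, swap → [19, 36, 58, 10, 34, 33, 31, 25, 26, 7]
sift down from index 3:
  10 vs larger child 26 at index 8, swap → [19, 36, 58, 26, 34, 33, 31, 25, 10, 7]
sift down from index 2: already satisfies heap property
sift down from index 1: already satisfies heap property
sift down from index 0:
  19 vs larger child 58 at index 2, swap → [58, 36, 19, 26, 34, 33, 31, 25, 10, 7]
  19 vs larger child 33 at index 5, swap → [58, 36, 33, 26, 34, 19, 31, 25, 10, 7]

[58, 36, 33, 26, 34, 19, 31, 25, 10, 7]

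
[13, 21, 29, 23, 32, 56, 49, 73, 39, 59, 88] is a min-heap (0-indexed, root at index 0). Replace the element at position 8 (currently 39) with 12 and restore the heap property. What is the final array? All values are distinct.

set index 8 from 39 to 12 → [13, 21, 29, 23, 32, 56, 49, 73, 12, 59, 88]
12 < parent 23 at index 3, swap → [13, 21, 29, 12, 32, 56, 49, 73, 23, 59, 88]
12 < parent 21 at index 1, swap → [13, 12, 29, 21, 32, 56, 49, 73, 23, 59, 88]
12 < parent 13 at index 0, swap → [12, 13, 29, 21, 32, 56, 49, 73, 23, 59, 88]

[12, 13, 29, 21, 32, 56, 49, 73, 23, 59, 88]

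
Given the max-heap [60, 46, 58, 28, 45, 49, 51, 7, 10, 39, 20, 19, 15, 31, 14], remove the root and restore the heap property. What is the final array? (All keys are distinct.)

remove root 60; move last element 14 to root → [14, 46, 58, 28, 45, 49, 51, 7, 10, 39, 20, 19, 15, 31]
14 vs larger child 58 at index 2, swap → [58, 46, 14, 28, 45, 49, 51, 7, 10, 39, 20, 19, 15, 31]
14 vs larger child 51 at index 6, swap → [58, 46, 51, 28, 45, 49, 14, 7, 10, 39, 20, 19, 15, 31]
14 vs only child 31 at index 13, swap → [58, 46, 51, 28, 45, 49, 31, 7, 10, 39, 20, 19, 15, 14]

[58, 46, 51, 28, 45, 49, 31, 7, 10, 39, 20, 19, 15, 14]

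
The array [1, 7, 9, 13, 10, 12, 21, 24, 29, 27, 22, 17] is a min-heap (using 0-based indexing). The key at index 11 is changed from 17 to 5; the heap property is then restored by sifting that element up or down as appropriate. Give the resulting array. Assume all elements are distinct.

set index 11 from 17 to 5 → [1, 7, 9, 13, 10, 12, 21, 24, 29, 27, 22, 5]
5 < parent 12 at index 5, swap → [1, 7, 9, 13, 10, 5, 21, 24, 29, 27, 22, 12]
5 < parent 9 at index 2, swap → [1, 7, 5, 13, 10, 9, 21, 24, 29, 27, 22, 12]

[1, 7, 5, 13, 10, 9, 21, 24, 29, 27, 22, 12]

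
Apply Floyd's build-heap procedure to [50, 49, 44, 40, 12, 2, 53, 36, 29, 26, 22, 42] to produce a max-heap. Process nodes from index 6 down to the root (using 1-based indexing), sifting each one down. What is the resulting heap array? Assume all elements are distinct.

[53, 49, 50, 40, 26, 42, 44, 36, 29, 12, 22, 2]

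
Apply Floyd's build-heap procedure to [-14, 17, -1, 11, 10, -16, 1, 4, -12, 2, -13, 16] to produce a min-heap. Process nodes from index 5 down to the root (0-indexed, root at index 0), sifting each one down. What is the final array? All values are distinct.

[-16, -13, -14, -12, 2, -1, 1, 4, 11, 17, 10, 16]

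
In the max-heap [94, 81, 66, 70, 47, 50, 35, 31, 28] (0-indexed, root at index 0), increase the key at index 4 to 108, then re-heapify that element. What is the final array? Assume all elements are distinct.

set index 4 from 47 to 108 → [94, 81, 66, 70, 108, 50, 35, 31, 28]
108 > parent 81 at index 1, swap → [94, 108, 66, 70, 81, 50, 35, 31, 28]
108 > parent 94 at index 0, swap → [108, 94, 66, 70, 81, 50, 35, 31, 28]

[108, 94, 66, 70, 81, 50, 35, 31, 28]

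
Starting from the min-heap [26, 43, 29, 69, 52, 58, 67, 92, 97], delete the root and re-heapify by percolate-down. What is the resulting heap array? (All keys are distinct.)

remove root 26; move last element 97 to root → [97, 43, 29, 69, 52, 58, 67, 92]
97 vs smaller child 29 at index 2, swap → [29, 43, 97, 69, 52, 58, 67, 92]
97 vs smaller child 58 at index 5, swap → [29, 43, 58, 69, 52, 97, 67, 92]

[29, 43, 58, 69, 52, 97, 67, 92]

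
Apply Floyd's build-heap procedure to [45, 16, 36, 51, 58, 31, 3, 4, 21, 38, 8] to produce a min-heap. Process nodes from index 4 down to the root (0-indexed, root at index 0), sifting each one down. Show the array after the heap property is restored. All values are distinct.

sift down from index 4:
  58 vs smaller child 8 at index 10, swap → [45, 16, 36, 51, 8, 31, 3, 4, 21, 38, 58]
sift down from index 3:
  51 vs smaller child 4 at index 7, swap → [45, 16, 36, 4, 8, 31, 3, 51, 21, 38, 58]
sift down from index 2:
  36 vs smaller child 3 at index 6, swap → [45, 16, 3, 4, 8, 31, 36, 51, 21, 38, 58]
sift down from index 1:
  16 vs smaller child 4 at index 3, swap → [45, 4, 3, 16, 8, 31, 36, 51, 21, 38, 58]
sift down from index 0:
  45 vs smaller child 3 at index 2, swap → [3, 4, 45, 16, 8, 31, 36, 51, 21, 38, 58]
  45 vs smaller child 31 at index 5, swap → [3, 4, 31, 16, 8, 45, 36, 51, 21, 38, 58]

[3, 4, 31, 16, 8, 45, 36, 51, 21, 38, 58]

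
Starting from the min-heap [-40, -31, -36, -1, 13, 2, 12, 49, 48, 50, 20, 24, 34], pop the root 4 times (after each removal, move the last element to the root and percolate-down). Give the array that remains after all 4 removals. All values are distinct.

[2, 13, 12, 34, 20, 24, 50, 49, 48]

extract-min #1 returns -40:
  remove root -40; move last element 34 to root → [34, -31, -36, -1, 13, 2, 12, 49, 48, 50, 20, 24]
  34 vs smaller child -36 at index 2, swap → [-36, -31, 34, -1, 13, 2, 12, 49, 48, 50, 20, 24]
  34 vs smaller child 2 at index 5, swap → [-36, -31, 2, -1, 13, 34, 12, 49, 48, 50, 20, 24]
  34 vs only child 24 at index 11, swap → [-36, -31, 2, -1, 13, 24, 12, 49, 48, 50, 20, 34]
extract-min #2 returns -36:
  remove root -36; move last element 34 to root → [34, -31, 2, -1, 13, 24, 12, 49, 48, 50, 20]
  34 vs smaller child -31 at index 1, swap → [-31, 34, 2, -1, 13, 24, 12, 49, 48, 50, 20]
  34 vs smaller child -1 at index 3, swap → [-31, -1, 2, 34, 13, 24, 12, 49, 48, 50, 20]
extract-min #3 returns -31:
  remove root -31; move last element 20 to root → [20, -1, 2, 34, 13, 24, 12, 49, 48, 50]
  20 vs smaller child -1 at index 1, swap → [-1, 20, 2, 34, 13, 24, 12, 49, 48, 50]
  20 vs smaller child 13 at index 4, swap → [-1, 13, 2, 34, 20, 24, 12, 49, 48, 50]
extract-min #4 returns -1:
  remove root -1; move last element 50 to root → [50, 13, 2, 34, 20, 24, 12, 49, 48]
  50 vs smaller child 2 at index 2, swap → [2, 13, 50, 34, 20, 24, 12, 49, 48]
  50 vs smaller child 12 at index 6, swap → [2, 13, 12, 34, 20, 24, 50, 49, 48]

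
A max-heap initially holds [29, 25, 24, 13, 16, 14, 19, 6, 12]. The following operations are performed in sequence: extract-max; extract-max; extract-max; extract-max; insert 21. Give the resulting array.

[21, 13, 16, 6, 12, 14]

extract-max → returns 29:
  remove root 29; move last element 12 to root → [12, 25, 24, 13, 16, 14, 19, 6]
  12 vs larger child 25 at index 1, swap → [25, 12, 24, 13, 16, 14, 19, 6]
  12 vs larger child 16 at index 4, swap → [25, 16, 24, 13, 12, 14, 19, 6]
extract-max → returns 25:
  remove root 25; move last element 6 to root → [6, 16, 24, 13, 12, 14, 19]
  6 vs larger child 24 at index 2, swap → [24, 16, 6, 13, 12, 14, 19]
  6 vs larger child 19 at index 6, swap → [24, 16, 19, 13, 12, 14, 6]
extract-max → returns 24:
  remove root 24; move last element 6 to root → [6, 16, 19, 13, 12, 14]
  6 vs larger child 19 at index 2, swap → [19, 16, 6, 13, 12, 14]
  6 vs only child 14 at index 5, swap → [19, 16, 14, 13, 12, 6]
extract-max → returns 19:
  remove root 19; move last element 6 to root → [6, 16, 14, 13, 12]
  6 vs larger child 16 at index 1, swap → [16, 6, 14, 13, 12]
  6 vs larger child 13 at index 3, swap → [16, 13, 14, 6, 12]
insert 21:
  append 21 at index 5 → [16, 13, 14, 6, 12, 21]
  21 > parent 14 at index 2, swap → [16, 13, 21, 6, 12, 14]
  21 > parent 16 at index 0, swap → [21, 13, 16, 6, 12, 14]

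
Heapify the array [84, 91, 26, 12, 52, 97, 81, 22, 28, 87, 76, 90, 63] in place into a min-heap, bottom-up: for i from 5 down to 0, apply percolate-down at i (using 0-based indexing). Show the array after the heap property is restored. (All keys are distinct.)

sift down from index 5:
  97 vs smaller child 63 at index 12, swap → [84, 91, 26, 12, 52, 63, 81, 22, 28, 87, 76, 90, 97]
sift down from index 4: already satisfies heap property
sift down from index 3: already satisfies heap property
sift down from index 2: already satisfies heap property
sift down from index 1:
  91 vs smaller child 12 at index 3, swap → [84, 12, 26, 91, 52, 63, 81, 22, 28, 87, 76, 90, 97]
  91 vs smaller child 22 at index 7, swap → [84, 12, 26, 22, 52, 63, 81, 91, 28, 87, 76, 90, 97]
sift down from index 0:
  84 vs smaller child 12 at index 1, swap → [12, 84, 26, 22, 52, 63, 81, 91, 28, 87, 76, 90, 97]
  84 vs smaller child 22 at index 3, swap → [12, 22, 26, 84, 52, 63, 81, 91, 28, 87, 76, 90, 97]
  84 vs smaller child 28 at index 8, swap → [12, 22, 26, 28, 52, 63, 81, 91, 84, 87, 76, 90, 97]

[12, 22, 26, 28, 52, 63, 81, 91, 84, 87, 76, 90, 97]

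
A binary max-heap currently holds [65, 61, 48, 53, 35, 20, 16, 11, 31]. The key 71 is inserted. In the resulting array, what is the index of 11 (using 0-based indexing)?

append 71 at index 9 → [65, 61, 48, 53, 35, 20, 16, 11, 31, 71]
71 > parent 35 at index 4, swap → [65, 61, 48, 53, 71, 20, 16, 11, 31, 35]
71 > parent 61 at index 1, swap → [65, 71, 48, 53, 61, 20, 16, 11, 31, 35]
71 > parent 65 at index 0, swap → [71, 65, 48, 53, 61, 20, 16, 11, 31, 35]
resulting array: [71, 65, 48, 53, 61, 20, 16, 11, 31, 35]

7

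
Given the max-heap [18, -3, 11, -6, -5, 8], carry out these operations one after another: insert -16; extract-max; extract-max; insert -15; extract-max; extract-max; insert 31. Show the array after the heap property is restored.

insert -16:
  append -16 at index 6 → [18, -3, 11, -6, -5, 8, -16] (no swap needed)
extract-max → returns 18:
  remove root 18; move last element -16 to root → [-16, -3, 11, -6, -5, 8]
  -16 vs larger child 11 at index 2, swap → [11, -3, -16, -6, -5, 8]
  -16 vs only child 8 at index 5, swap → [11, -3, 8, -6, -5, -16]
extract-max → returns 11:
  remove root 11; move last element -16 to root → [-16, -3, 8, -6, -5]
  -16 vs larger child 8 at index 2, swap → [8, -3, -16, -6, -5]
insert -15:
  append -15 at index 5 → [8, -3, -16, -6, -5, -15]
  -15 > parent -16 at index 2, swap → [8, -3, -15, -6, -5, -16]
extract-max → returns 8:
  remove root 8; move last element -16 to root → [-16, -3, -15, -6, -5]
  -16 vs larger child -3 at index 1, swap → [-3, -16, -15, -6, -5]
  -16 vs larger child -5 at index 4, swap → [-3, -5, -15, -6, -16]
extract-max → returns -3:
  remove root -3; move last element -16 to root → [-16, -5, -15, -6]
  -16 vs larger child -5 at index 1, swap → [-5, -16, -15, -6]
  -16 vs only child -6 at index 3, swap → [-5, -6, -15, -16]
insert 31:
  append 31 at index 4 → [-5, -6, -15, -16, 31]
  31 > parent -6 at index 1, swap → [-5, 31, -15, -16, -6]
  31 > parent -5 at index 0, swap → [31, -5, -15, -16, -6]

[31, -5, -15, -16, -6]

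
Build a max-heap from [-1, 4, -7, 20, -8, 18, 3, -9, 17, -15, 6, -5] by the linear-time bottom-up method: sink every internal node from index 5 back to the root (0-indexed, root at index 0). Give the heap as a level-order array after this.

[20, 17, 18, 4, 6, -5, 3, -9, -1, -15, -8, -7]

sift down from index 5: already satisfies heap property
sift down from index 4:
  -8 vs larger child 6 at index 10, swap → [-1, 4, -7, 20, 6, 18, 3, -9, 17, -15, -8, -5]
sift down from index 3: already satisfies heap property
sift down from index 2:
  -7 vs larger child 18 at index 5, swap → [-1, 4, 18, 20, 6, -7, 3, -9, 17, -15, -8, -5]
  -7 vs only child -5 at index 11, swap → [-1, 4, 18, 20, 6, -5, 3, -9, 17, -15, -8, -7]
sift down from index 1:
  4 vs larger child 20 at index 3, swap → [-1, 20, 18, 4, 6, -5, 3, -9, 17, -15, -8, -7]
  4 vs larger child 17 at index 8, swap → [-1, 20, 18, 17, 6, -5, 3, -9, 4, -15, -8, -7]
sift down from index 0:
  -1 vs larger child 20 at index 1, swap → [20, -1, 18, 17, 6, -5, 3, -9, 4, -15, -8, -7]
  -1 vs larger child 17 at index 3, swap → [20, 17, 18, -1, 6, -5, 3, -9, 4, -15, -8, -7]
  -1 vs larger child 4 at index 8, swap → [20, 17, 18, 4, 6, -5, 3, -9, -1, -15, -8, -7]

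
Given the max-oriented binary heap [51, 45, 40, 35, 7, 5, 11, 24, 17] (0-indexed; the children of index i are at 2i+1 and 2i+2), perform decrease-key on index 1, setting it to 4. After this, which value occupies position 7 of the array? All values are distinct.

4

set index 1 from 45 to 4 → [51, 4, 40, 35, 7, 5, 11, 24, 17]
4 vs larger child 35 at index 3, swap → [51, 35, 40, 4, 7, 5, 11, 24, 17]
4 vs larger child 24 at index 7, swap → [51, 35, 40, 24, 7, 5, 11, 4, 17]
resulting array: [51, 35, 40, 24, 7, 5, 11, 4, 17]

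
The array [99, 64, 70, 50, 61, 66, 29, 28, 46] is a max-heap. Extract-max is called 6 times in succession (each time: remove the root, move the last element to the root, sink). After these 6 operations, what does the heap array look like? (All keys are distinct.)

[46, 29, 28]

extract-max #1 returns 99:
  remove root 99; move last element 46 to root → [46, 64, 70, 50, 61, 66, 29, 28]
  46 vs larger child 70 at index 2, swap → [70, 64, 46, 50, 61, 66, 29, 28]
  46 vs larger child 66 at index 5, swap → [70, 64, 66, 50, 61, 46, 29, 28]
extract-max #2 returns 70:
  remove root 70; move last element 28 to root → [28, 64, 66, 50, 61, 46, 29]
  28 vs larger child 66 at index 2, swap → [66, 64, 28, 50, 61, 46, 29]
  28 vs larger child 46 at index 5, swap → [66, 64, 46, 50, 61, 28, 29]
extract-max #3 returns 66:
  remove root 66; move last element 29 to root → [29, 64, 46, 50, 61, 28]
  29 vs larger child 64 at index 1, swap → [64, 29, 46, 50, 61, 28]
  29 vs larger child 61 at index 4, swap → [64, 61, 46, 50, 29, 28]
extract-max #4 returns 64:
  remove root 64; move last element 28 to root → [28, 61, 46, 50, 29]
  28 vs larger child 61 at index 1, swap → [61, 28, 46, 50, 29]
  28 vs larger child 50 at index 3, swap → [61, 50, 46, 28, 29]
extract-max #5 returns 61:
  remove root 61; move last element 29 to root → [29, 50, 46, 28]
  29 vs larger child 50 at index 1, swap → [50, 29, 46, 28]
extract-max #6 returns 50:
  remove root 50; move last element 28 to root → [28, 29, 46]
  28 vs larger child 46 at index 2, swap → [46, 29, 28]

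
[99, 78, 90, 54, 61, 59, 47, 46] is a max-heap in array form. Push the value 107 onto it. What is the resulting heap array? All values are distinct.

[107, 99, 90, 78, 61, 59, 47, 46, 54]

append 107 at index 8 → [99, 78, 90, 54, 61, 59, 47, 46, 107]
107 > parent 54 at index 3, swap → [99, 78, 90, 107, 61, 59, 47, 46, 54]
107 > parent 78 at index 1, swap → [99, 107, 90, 78, 61, 59, 47, 46, 54]
107 > parent 99 at index 0, swap → [107, 99, 90, 78, 61, 59, 47, 46, 54]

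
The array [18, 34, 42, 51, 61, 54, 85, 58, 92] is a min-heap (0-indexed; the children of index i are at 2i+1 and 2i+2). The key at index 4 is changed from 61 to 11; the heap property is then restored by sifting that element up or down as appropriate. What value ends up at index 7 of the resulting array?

set index 4 from 61 to 11 → [18, 34, 42, 51, 11, 54, 85, 58, 92]
11 < parent 34 at index 1, swap → [18, 11, 42, 51, 34, 54, 85, 58, 92]
11 < parent 18 at index 0, swap → [11, 18, 42, 51, 34, 54, 85, 58, 92]
resulting array: [11, 18, 42, 51, 34, 54, 85, 58, 92]

58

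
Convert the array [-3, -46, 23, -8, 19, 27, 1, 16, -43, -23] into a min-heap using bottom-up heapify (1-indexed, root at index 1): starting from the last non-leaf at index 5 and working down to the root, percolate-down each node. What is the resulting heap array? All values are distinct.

sift down from index 5:
  19 vs only child -23 at index 10, swap → [-3, -46, 23, -8, -23, 27, 1, 16, -43, 19]
sift down from index 4:
  -8 vs smaller child -43 at index 9, swap → [-3, -46, 23, -43, -23, 27, 1, 16, -8, 19]
sift down from index 3:
  23 vs smaller child 1 at index 7, swap → [-3, -46, 1, -43, -23, 27, 23, 16, -8, 19]
sift down from index 2: already satisfies heap property
sift down from index 1:
  -3 vs smaller child -46 at index 2, swap → [-46, -3, 1, -43, -23, 27, 23, 16, -8, 19]
  -3 vs smaller child -43 at index 4, swap → [-46, -43, 1, -3, -23, 27, 23, 16, -8, 19]
  -3 vs smaller child -8 at index 9, swap → [-46, -43, 1, -8, -23, 27, 23, 16, -3, 19]

[-46, -43, 1, -8, -23, 27, 23, 16, -3, 19]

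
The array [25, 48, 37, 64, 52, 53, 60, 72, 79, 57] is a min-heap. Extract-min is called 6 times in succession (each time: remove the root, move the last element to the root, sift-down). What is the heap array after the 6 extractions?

[60, 64, 79, 72]

extract-min #1 returns 25:
  remove root 25; move last element 57 to root → [57, 48, 37, 64, 52, 53, 60, 72, 79]
  57 vs smaller child 37 at index 2, swap → [37, 48, 57, 64, 52, 53, 60, 72, 79]
  57 vs smaller child 53 at index 5, swap → [37, 48, 53, 64, 52, 57, 60, 72, 79]
extract-min #2 returns 37:
  remove root 37; move last element 79 to root → [79, 48, 53, 64, 52, 57, 60, 72]
  79 vs smaller child 48 at index 1, swap → [48, 79, 53, 64, 52, 57, 60, 72]
  79 vs smaller child 52 at index 4, swap → [48, 52, 53, 64, 79, 57, 60, 72]
extract-min #3 returns 48:
  remove root 48; move last element 72 to root → [72, 52, 53, 64, 79, 57, 60]
  72 vs smaller child 52 at index 1, swap → [52, 72, 53, 64, 79, 57, 60]
  72 vs smaller child 64 at index 3, swap → [52, 64, 53, 72, 79, 57, 60]
extract-min #4 returns 52:
  remove root 52; move last element 60 to root → [60, 64, 53, 72, 79, 57]
  60 vs smaller child 53 at index 2, swap → [53, 64, 60, 72, 79, 57]
  60 vs only child 57 at index 5, swap → [53, 64, 57, 72, 79, 60]
extract-min #5 returns 53:
  remove root 53; move last element 60 to root → [60, 64, 57, 72, 79]
  60 vs smaller child 57 at index 2, swap → [57, 64, 60, 72, 79]
extract-min #6 returns 57:
  remove root 57; move last element 79 to root → [79, 64, 60, 72]
  79 vs smaller child 60 at index 2, swap → [60, 64, 79, 72]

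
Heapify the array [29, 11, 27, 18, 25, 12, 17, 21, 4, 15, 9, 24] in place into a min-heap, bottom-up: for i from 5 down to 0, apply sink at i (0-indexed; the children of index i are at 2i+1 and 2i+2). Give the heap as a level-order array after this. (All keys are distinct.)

[4, 9, 12, 11, 15, 24, 17, 21, 18, 29, 25, 27]

sift down from index 5: already satisfies heap property
sift down from index 4:
  25 vs smaller child 9 at index 10, swap → [29, 11, 27, 18, 9, 12, 17, 21, 4, 15, 25, 24]
sift down from index 3:
  18 vs smaller child 4 at index 8, swap → [29, 11, 27, 4, 9, 12, 17, 21, 18, 15, 25, 24]
sift down from index 2:
  27 vs smaller child 12 at index 5, swap → [29, 11, 12, 4, 9, 27, 17, 21, 18, 15, 25, 24]
  27 vs only child 24 at index 11, swap → [29, 11, 12, 4, 9, 24, 17, 21, 18, 15, 25, 27]
sift down from index 1:
  11 vs smaller child 4 at index 3, swap → [29, 4, 12, 11, 9, 24, 17, 21, 18, 15, 25, 27]
sift down from index 0:
  29 vs smaller child 4 at index 1, swap → [4, 29, 12, 11, 9, 24, 17, 21, 18, 15, 25, 27]
  29 vs smaller child 9 at index 4, swap → [4, 9, 12, 11, 29, 24, 17, 21, 18, 15, 25, 27]
  29 vs smaller child 15 at index 9, swap → [4, 9, 12, 11, 15, 24, 17, 21, 18, 29, 25, 27]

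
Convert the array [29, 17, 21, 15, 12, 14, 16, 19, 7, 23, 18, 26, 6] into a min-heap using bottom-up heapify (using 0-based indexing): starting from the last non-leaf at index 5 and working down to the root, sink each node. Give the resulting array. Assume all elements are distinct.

sift down from index 5:
  14 vs smaller child 6 at index 12, swap → [29, 17, 21, 15, 12, 6, 16, 19, 7, 23, 18, 26, 14]
sift down from index 4: already satisfies heap property
sift down from index 3:
  15 vs smaller child 7 at index 8, swap → [29, 17, 21, 7, 12, 6, 16, 19, 15, 23, 18, 26, 14]
sift down from index 2:
  21 vs smaller child 6 at index 5, swap → [29, 17, 6, 7, 12, 21, 16, 19, 15, 23, 18, 26, 14]
  21 vs smaller child 14 at index 12, swap → [29, 17, 6, 7, 12, 14, 16, 19, 15, 23, 18, 26, 21]
sift down from index 1:
  17 vs smaller child 7 at index 3, swap → [29, 7, 6, 17, 12, 14, 16, 19, 15, 23, 18, 26, 21]
  17 vs smaller child 15 at index 8, swap → [29, 7, 6, 15, 12, 14, 16, 19, 17, 23, 18, 26, 21]
sift down from index 0:
  29 vs smaller child 6 at index 2, swap → [6, 7, 29, 15, 12, 14, 16, 19, 17, 23, 18, 26, 21]
  29 vs smaller child 14 at index 5, swap → [6, 7, 14, 15, 12, 29, 16, 19, 17, 23, 18, 26, 21]
  29 vs smaller child 21 at index 12, swap → [6, 7, 14, 15, 12, 21, 16, 19, 17, 23, 18, 26, 29]

[6, 7, 14, 15, 12, 21, 16, 19, 17, 23, 18, 26, 29]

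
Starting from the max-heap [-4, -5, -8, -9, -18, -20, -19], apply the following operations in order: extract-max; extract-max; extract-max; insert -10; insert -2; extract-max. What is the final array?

extract-max → returns -4:
  remove root -4; move last element -19 to root → [-19, -5, -8, -9, -18, -20]
  -19 vs larger child -5 at index 1, swap → [-5, -19, -8, -9, -18, -20]
  -19 vs larger child -9 at index 3, swap → [-5, -9, -8, -19, -18, -20]
extract-max → returns -5:
  remove root -5; move last element -20 to root → [-20, -9, -8, -19, -18]
  -20 vs larger child -8 at index 2, swap → [-8, -9, -20, -19, -18]
extract-max → returns -8:
  remove root -8; move last element -18 to root → [-18, -9, -20, -19]
  -18 vs larger child -9 at index 1, swap → [-9, -18, -20, -19]
insert -10:
  append -10 at index 4 → [-9, -18, -20, -19, -10]
  -10 > parent -18 at index 1, swap → [-9, -10, -20, -19, -18]
insert -2:
  append -2 at index 5 → [-9, -10, -20, -19, -18, -2]
  -2 > parent -20 at index 2, swap → [-9, -10, -2, -19, -18, -20]
  -2 > parent -9 at index 0, swap → [-2, -10, -9, -19, -18, -20]
extract-max → returns -2:
  remove root -2; move last element -20 to root → [-20, -10, -9, -19, -18]
  -20 vs larger child -9 at index 2, swap → [-9, -10, -20, -19, -18]

[-9, -10, -20, -19, -18]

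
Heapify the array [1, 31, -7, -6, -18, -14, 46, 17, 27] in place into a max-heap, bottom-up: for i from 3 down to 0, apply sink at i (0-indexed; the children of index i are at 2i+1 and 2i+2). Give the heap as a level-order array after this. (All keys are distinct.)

[46, 31, 1, 27, -18, -14, -7, 17, -6]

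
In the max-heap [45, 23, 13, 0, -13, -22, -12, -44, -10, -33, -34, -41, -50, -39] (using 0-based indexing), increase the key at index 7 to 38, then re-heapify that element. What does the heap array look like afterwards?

set index 7 from -44 to 38 → [45, 23, 13, 0, -13, -22, -12, 38, -10, -33, -34, -41, -50, -39]
38 > parent 0 at index 3, swap → [45, 23, 13, 38, -13, -22, -12, 0, -10, -33, -34, -41, -50, -39]
38 > parent 23 at index 1, swap → [45, 38, 13, 23, -13, -22, -12, 0, -10, -33, -34, -41, -50, -39]

[45, 38, 13, 23, -13, -22, -12, 0, -10, -33, -34, -41, -50, -39]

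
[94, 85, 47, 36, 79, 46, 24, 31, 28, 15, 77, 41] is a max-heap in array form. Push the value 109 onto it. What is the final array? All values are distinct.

[109, 85, 94, 36, 79, 47, 24, 31, 28, 15, 77, 41, 46]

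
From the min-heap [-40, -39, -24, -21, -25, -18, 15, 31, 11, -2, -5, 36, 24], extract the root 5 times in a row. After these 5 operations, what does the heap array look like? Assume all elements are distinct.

extract-min #1 returns -40:
  remove root -40; move last element 24 to root → [24, -39, -24, -21, -25, -18, 15, 31, 11, -2, -5, 36]
  24 vs smaller child -39 at index 1, swap → [-39, 24, -24, -21, -25, -18, 15, 31, 11, -2, -5, 36]
  24 vs smaller child -25 at index 4, swap → [-39, -25, -24, -21, 24, -18, 15, 31, 11, -2, -5, 36]
  24 vs smaller child -5 at index 10, swap → [-39, -25, -24, -21, -5, -18, 15, 31, 11, -2, 24, 36]
extract-min #2 returns -39:
  remove root -39; move last element 36 to root → [36, -25, -24, -21, -5, -18, 15, 31, 11, -2, 24]
  36 vs smaller child -25 at index 1, swap → [-25, 36, -24, -21, -5, -18, 15, 31, 11, -2, 24]
  36 vs smaller child -21 at index 3, swap → [-25, -21, -24, 36, -5, -18, 15, 31, 11, -2, 24]
  36 vs smaller child 11 at index 8, swap → [-25, -21, -24, 11, -5, -18, 15, 31, 36, -2, 24]
extract-min #3 returns -25:
  remove root -25; move last element 24 to root → [24, -21, -24, 11, -5, -18, 15, 31, 36, -2]
  24 vs smaller child -24 at index 2, swap → [-24, -21, 24, 11, -5, -18, 15, 31, 36, -2]
  24 vs smaller child -18 at index 5, swap → [-24, -21, -18, 11, -5, 24, 15, 31, 36, -2]
extract-min #4 returns -24:
  remove root -24; move last element -2 to root → [-2, -21, -18, 11, -5, 24, 15, 31, 36]
  -2 vs smaller child -21 at index 1, swap → [-21, -2, -18, 11, -5, 24, 15, 31, 36]
  -2 vs smaller child -5 at index 4, swap → [-21, -5, -18, 11, -2, 24, 15, 31, 36]
extract-min #5 returns -21:
  remove root -21; move last element 36 to root → [36, -5, -18, 11, -2, 24, 15, 31]
  36 vs smaller child -18 at index 2, swap → [-18, -5, 36, 11, -2, 24, 15, 31]
  36 vs smaller child 15 at index 6, swap → [-18, -5, 15, 11, -2, 24, 36, 31]

[-18, -5, 15, 11, -2, 24, 36, 31]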